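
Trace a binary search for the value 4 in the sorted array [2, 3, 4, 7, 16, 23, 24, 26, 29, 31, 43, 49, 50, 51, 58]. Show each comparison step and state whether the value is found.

Binary search for 4 in [2, 3, 4, 7, 16, 23, 24, 26, 29, 31, 43, 49, 50, 51, 58]:

lo=0, hi=14, mid=7, arr[mid]=26 -> 26 > 4, search left half
lo=0, hi=6, mid=3, arr[mid]=7 -> 7 > 4, search left half
lo=0, hi=2, mid=1, arr[mid]=3 -> 3 < 4, search right half
lo=2, hi=2, mid=2, arr[mid]=4 -> Found target at index 2!

Binary search finds 4 at index 2 after 4 comparisons. The search repeatedly halves the search space by comparing with the middle element.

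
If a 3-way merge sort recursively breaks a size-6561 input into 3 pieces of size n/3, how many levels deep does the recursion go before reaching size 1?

For divide and conquer with division factor 3:

Problem sizes at each level:
Level 0: 6561
Level 1: 2187
Level 2: 729
Level 3: 243
Level 4: 81
Level 5: 27
Level 6: 9
Level 7: 3
Level 8: 1

The root is level 0 and the size-1 base case is level 8 (the tree spans levels 0 through 8, i.e. 9 levels counting the root), so the depth is the number of divisions: log_3(6561) = 8

The recursion tree depth is log_3(6561) = 8. At each level, the problem size is divided by 3, so it takes 8 divisions to reduce to a base case of size 1. The algorithm makes 3 recursive calls at each level.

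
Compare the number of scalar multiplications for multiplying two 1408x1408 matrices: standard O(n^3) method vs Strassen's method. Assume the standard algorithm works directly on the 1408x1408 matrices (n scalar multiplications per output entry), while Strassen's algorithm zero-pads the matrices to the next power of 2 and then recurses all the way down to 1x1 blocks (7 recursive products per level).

Matrix multiplication for 1408x1408 matrices:

Strassen's algorithm requires power-of-2 dimensions. Pad 1408x1408 to 2048x2048 (next power of 2).

Standard algorithm: 1408^3 = 2791309312 multiplications
Strassen's algorithm: 7^(log2(2048)) = 7^11 = 1977326743 multiplications
Savings: 2791309312 - 1977326743 = 813982569 multiplications

Standard: 2791309312 multiplications (1408^3). Strassen: 1977326743 multiplications (7^11, after padding to 2048x2048). Strassen reduces 8 recursive multiplications to 7 at each level.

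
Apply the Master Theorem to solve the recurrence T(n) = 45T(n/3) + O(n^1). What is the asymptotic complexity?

Master Theorem for T(n) = 45T(n/3) + O(n^1):

a = 45, b = 3, c = 1
log_b(a) = log_3(45) = 3.4650

Case 1: c = 1 < log_3(45) = 3.4650
T(n) = O(n^(log_3 45))

For T(n) = 45T(n/3) + O(n^1): log_3(45) = 3.4650. This is Case 1 of the Master Theorem (c < log_b(a), work dominated by leaves), giving O(n^(log_3 45)).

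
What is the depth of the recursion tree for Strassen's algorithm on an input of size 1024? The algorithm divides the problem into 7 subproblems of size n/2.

For divide and conquer with division factor 2:

Problem sizes at each level:
Level 0: 1024
Level 1: 512
Level 2: 256
Level 3: 128
Level 4: 64
Level 5: 32
Level 6: 16
Level 7: 8
Level 8: 4
Level 9: 2
Level 10: 1

The root is level 0 and the size-1 base case is level 10 (the tree spans levels 0 through 10, i.e. 11 levels counting the root), so the depth is the number of divisions: log_2(1024) = 10

The recursion tree depth is log_2(1024) = 10. At each level, the problem size is divided by 2, so it takes 10 divisions to reduce to a base case of size 1. The algorithm makes 7 recursive calls at each level.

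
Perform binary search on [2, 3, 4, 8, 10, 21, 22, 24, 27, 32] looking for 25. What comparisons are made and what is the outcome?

Binary search for 25 in [2, 3, 4, 8, 10, 21, 22, 24, 27, 32]:

lo=0, hi=9, mid=4, arr[mid]=10 -> 10 < 25, search right half
lo=5, hi=9, mid=7, arr[mid]=24 -> 24 < 25, search right half
lo=8, hi=9, mid=8, arr[mid]=27 -> 27 > 25, search left half
lo=8 > hi=7, target 25 not found

Binary search determines that 25 is not in the array after 3 comparisons. The search space was exhausted without finding the target.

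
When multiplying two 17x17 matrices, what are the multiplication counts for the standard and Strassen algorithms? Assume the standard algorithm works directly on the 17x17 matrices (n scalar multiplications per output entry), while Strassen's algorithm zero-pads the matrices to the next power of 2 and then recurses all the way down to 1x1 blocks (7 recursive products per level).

Matrix multiplication for 17x17 matrices:

Strassen's algorithm requires power-of-2 dimensions. Pad 17x17 to 32x32 (next power of 2).

Standard algorithm: 17^3 = 4913 multiplications
Strassen's algorithm: 7^(log2(32)) = 7^5 = 16807 multiplications
Difference: 4913 - 16807 = -11894 (Strassen uses MORE here due to padding overhead — for small or just-over-power-of-2 n, padding can outweigh the per-level savings)

Standard: 4913 multiplications (17^3). Strassen: 16807 multiplications (7^5, after padding to 32x32). Strassen reduces 8 recursive multiplications to 7 at each level.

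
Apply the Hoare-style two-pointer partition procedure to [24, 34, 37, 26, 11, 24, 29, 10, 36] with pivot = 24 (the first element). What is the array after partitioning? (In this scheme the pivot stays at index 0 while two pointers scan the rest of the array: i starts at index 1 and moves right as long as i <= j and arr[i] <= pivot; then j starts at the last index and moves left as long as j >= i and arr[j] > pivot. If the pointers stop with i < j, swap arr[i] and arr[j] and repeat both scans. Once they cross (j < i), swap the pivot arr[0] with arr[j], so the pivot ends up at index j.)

Hoare-style two-pointer partition with pivot = 24:

Initial array: [24, 34, 37, 26, 11, 24, 29, 10, 36]

Pointers start at i = 1, j = 8.
i stops at index 1 (arr[1]=34 > 24), j stops at index 7 (arr[7]=10 <= 24): swap arr[1] and arr[7], array becomes [24, 10, 37, 26, 11, 24, 29, 34, 36]
i stops at index 2 (arr[2]=37 > 24), j stops at index 5 (arr[5]=24 <= 24): swap arr[2] and arr[5], array becomes [24, 10, 24, 26, 11, 37, 29, 34, 36]
i stops at index 3 (arr[3]=26 > 24), j stops at index 4 (arr[4]=11 <= 24): swap arr[3] and arr[4], array becomes [24, 10, 24, 11, 26, 37, 29, 34, 36]
i ends at 4, j ends at 3: the pointers have crossed (j < i), so scanning stops.

Swap pivot arr[0] with arr[3] to place pivot at position 3: [11, 10, 24, 24, 26, 37, 29, 34, 36]
Pivot position: 3

After partitioning with pivot 24, the array becomes [11, 10, 24, 24, 26, 37, 29, 34, 36]. The pivot is placed at index 3. All elements to the left of the pivot are <= 24, and all elements to the right are > 24.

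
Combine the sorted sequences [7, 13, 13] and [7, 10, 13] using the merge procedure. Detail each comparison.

Merging process:

Compare 7 vs 7: take 7 from left. Merged: [7]
Compare 13 vs 7: take 7 from right. Merged: [7, 7]
Compare 13 vs 10: take 10 from right. Merged: [7, 7, 10]
Compare 13 vs 13: take 13 from left. Merged: [7, 7, 10, 13]
Compare 13 vs 13: take 13 from left. Merged: [7, 7, 10, 13, 13]
Append remaining from right: [13]. Merged: [7, 7, 10, 13, 13, 13]

Final merged array: [7, 7, 10, 13, 13, 13]
Total comparisons: 5

The merged array is [7, 7, 10, 13, 13, 13], requiring 5 comparisons. The merge step runs in O(n) time where n is the total number of elements.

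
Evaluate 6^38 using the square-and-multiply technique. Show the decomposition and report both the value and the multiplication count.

Computing 6^38 by squaring (build up from 6^1; each line after the first costs one multiplication):

6^1 = 6
6^2 = (6^1)^2 = 6^2 = 36
6^4 = (6^2)^2 = 36^2 = 1296
6^8 = (6^4)^2 = 1296^2 = 1679616
6^9 = 6 * 6^8 = 6 * 1679616 = 10077696
6^18 = (6^9)^2 = 10077696^2 = 101559956668416
6^19 = 6 * 6^18 = 6 * 101559956668416 = 609359740010496
6^38 = (6^19)^2 = 609359740010496^2 = 371319292745659279662190166016

Result: 371319292745659279662190166016
Multiplications needed: 7 (7 lines after 6^1)

6^38 = 371319292745659279662190166016. Using exponentiation by squaring, this requires 7 multiplications. The key idea: if the exponent is even, square the half-power; if odd, multiply by the base once.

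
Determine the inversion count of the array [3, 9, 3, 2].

Finding inversions in [3, 9, 3, 2]:

(0, 3): arr[0]=3 > arr[3]=2
(1, 2): arr[1]=9 > arr[2]=3
(1, 3): arr[1]=9 > arr[3]=2
(2, 3): arr[2]=3 > arr[3]=2

Total inversions: 4

The array has 4 inversion(s): (0,3), (1,2), (1,3), (2,3). Each pair (i,j) satisfies i < j and arr[i] > arr[j].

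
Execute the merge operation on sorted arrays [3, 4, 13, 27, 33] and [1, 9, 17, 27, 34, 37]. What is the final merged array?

Merging process:

Compare 3 vs 1: take 1 from right. Merged: [1]
Compare 3 vs 9: take 3 from left. Merged: [1, 3]
Compare 4 vs 9: take 4 from left. Merged: [1, 3, 4]
Compare 13 vs 9: take 9 from right. Merged: [1, 3, 4, 9]
Compare 13 vs 17: take 13 from left. Merged: [1, 3, 4, 9, 13]
Compare 27 vs 17: take 17 from right. Merged: [1, 3, 4, 9, 13, 17]
Compare 27 vs 27: take 27 from left. Merged: [1, 3, 4, 9, 13, 17, 27]
Compare 33 vs 27: take 27 from right. Merged: [1, 3, 4, 9, 13, 17, 27, 27]
Compare 33 vs 34: take 33 from left. Merged: [1, 3, 4, 9, 13, 17, 27, 27, 33]
Append remaining from right: [34, 37]. Merged: [1, 3, 4, 9, 13, 17, 27, 27, 33, 34, 37]

Final merged array: [1, 3, 4, 9, 13, 17, 27, 27, 33, 34, 37]
Total comparisons: 9

The merged array is [1, 3, 4, 9, 13, 17, 27, 27, 33, 34, 37], requiring 9 comparisons. The merge step runs in O(n) time where n is the total number of elements.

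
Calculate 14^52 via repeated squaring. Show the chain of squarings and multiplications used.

Computing 14^52 by squaring (build up from 14^1; each line after the first costs one multiplication):

14^1 = 14
14^2 = (14^1)^2 = 14^2 = 196
14^3 = 14 * 14^2 = 14 * 196 = 2744
14^6 = (14^3)^2 = 2744^2 = 7529536
14^12 = (14^6)^2 = 7529536^2 = 56693912375296
14^13 = 14 * 14^12 = 14 * 56693912375296 = 793714773254144
14^26 = (14^13)^2 = 793714773254144^2 = 629983141281877223603213172736
14^52 = (14^26)^2 = 629983141281877223603213172736^2 = 396878758299381678483277913691857524931552116018231373725696

Result: 396878758299381678483277913691857524931552116018231373725696
Multiplications needed: 7 (7 lines after 14^1)

14^52 = 396878758299381678483277913691857524931552116018231373725696. Using exponentiation by squaring, this requires 7 multiplications. The key idea: if the exponent is even, square the half-power; if odd, multiply by the base once.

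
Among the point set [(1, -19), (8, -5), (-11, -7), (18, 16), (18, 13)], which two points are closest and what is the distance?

Computing all pairwise distances among 5 points:

d((1, -19), (8, -5)) = 15.6525
d((1, -19), (-11, -7)) = 16.9706
d((1, -19), (18, 16)) = 38.9102
d((1, -19), (18, 13)) = 36.2353
d((8, -5), (-11, -7)) = 19.105
d((8, -5), (18, 16)) = 23.2594
d((8, -5), (18, 13)) = 20.5913
d((-11, -7), (18, 16)) = 37.0135
d((-11, -7), (18, 13)) = 35.2278
d((18, 16), (18, 13)) = 3.0 <-- minimum

Closest pair: (18, 16) and (18, 13) with distance 3.0

The closest pair is (18, 16) and (18, 13) with Euclidean distance 3.0. For 5 points, brute-force pairwise comparison is shown above. For large n, the divide-and-conquer algorithm (sort by x, recurse on halves, check the dividing strip) achieves O(n log n).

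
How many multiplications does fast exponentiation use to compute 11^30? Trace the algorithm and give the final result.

Computing 11^30 by squaring (build up from 11^1; each line after the first costs one multiplication):

11^1 = 11
11^2 = (11^1)^2 = 11^2 = 121
11^3 = 11 * 11^2 = 11 * 121 = 1331
11^6 = (11^3)^2 = 1331^2 = 1771561
11^7 = 11 * 11^6 = 11 * 1771561 = 19487171
11^14 = (11^7)^2 = 19487171^2 = 379749833583241
11^15 = 11 * 11^14 = 11 * 379749833583241 = 4177248169415651
11^30 = (11^15)^2 = 4177248169415651^2 = 17449402268886407318558803753801

Result: 17449402268886407318558803753801
Multiplications needed: 7 (7 lines after 11^1)

11^30 = 17449402268886407318558803753801. Using exponentiation by squaring, this requires 7 multiplications. The key idea: if the exponent is even, square the half-power; if odd, multiply by the base once.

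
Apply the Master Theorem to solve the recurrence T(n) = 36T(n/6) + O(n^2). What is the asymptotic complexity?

Master Theorem for T(n) = 36T(n/6) + O(n^2):

a = 36, b = 6, c = 2
log_b(a) = log_6(36) = 2.0000

Case 2: c = 2 = log_6(36) = 2.0000
T(n) = O(n^2 log n) = O(n^2 log n)

For T(n) = 36T(n/6) + O(n^2): log_6(36) = 2.0000. This is Case 2 of the Master Theorem (c = log_b(a), equal work at all levels), giving O(n^2 log n).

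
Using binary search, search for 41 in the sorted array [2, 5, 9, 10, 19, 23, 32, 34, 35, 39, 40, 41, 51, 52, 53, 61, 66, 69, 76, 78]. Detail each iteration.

Binary search for 41 in [2, 5, 9, 10, 19, 23, 32, 34, 35, 39, 40, 41, 51, 52, 53, 61, 66, 69, 76, 78]:

lo=0, hi=19, mid=9, arr[mid]=39 -> 39 < 41, search right half
lo=10, hi=19, mid=14, arr[mid]=53 -> 53 > 41, search left half
lo=10, hi=13, mid=11, arr[mid]=41 -> Found target at index 11!

Binary search finds 41 at index 11 after 3 comparisons. The search repeatedly halves the search space by comparing with the middle element.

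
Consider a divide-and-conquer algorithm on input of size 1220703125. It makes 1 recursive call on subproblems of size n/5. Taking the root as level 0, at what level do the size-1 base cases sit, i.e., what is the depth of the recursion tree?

For divide and conquer with division factor 5:

Problem sizes at each level:
Level 0: 1220703125
Level 1: 244140625
Level 2: 48828125
Level 3: 9765625
Level 4: 1953125
Level 5: 390625
Level 6: 78125
Level 7: 15625
Level 8: 3125
Level 9: 625
Level 10: 125
Level 11: 25
Level 12: 5
Level 13: 1

The root is level 0 and the size-1 base case is level 13 (the tree spans levels 0 through 13, i.e. 14 levels counting the root), so the depth is the number of divisions: log_5(1220703125) = 13

The recursion tree depth is log_5(1220703125) = 13. At each level, the problem size is divided by 5, so it takes 13 divisions to reduce to a base case of size 1. The algorithm makes 1 recursive call at each level.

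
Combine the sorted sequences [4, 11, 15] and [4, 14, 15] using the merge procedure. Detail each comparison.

Merging process:

Compare 4 vs 4: take 4 from left. Merged: [4]
Compare 11 vs 4: take 4 from right. Merged: [4, 4]
Compare 11 vs 14: take 11 from left. Merged: [4, 4, 11]
Compare 15 vs 14: take 14 from right. Merged: [4, 4, 11, 14]
Compare 15 vs 15: take 15 from left. Merged: [4, 4, 11, 14, 15]
Append remaining from right: [15]. Merged: [4, 4, 11, 14, 15, 15]

Final merged array: [4, 4, 11, 14, 15, 15]
Total comparisons: 5

The merged array is [4, 4, 11, 14, 15, 15], requiring 5 comparisons. The merge step runs in O(n) time where n is the total number of elements.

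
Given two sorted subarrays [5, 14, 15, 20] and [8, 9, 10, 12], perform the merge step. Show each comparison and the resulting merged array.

Merging process:

Compare 5 vs 8: take 5 from left. Merged: [5]
Compare 14 vs 8: take 8 from right. Merged: [5, 8]
Compare 14 vs 9: take 9 from right. Merged: [5, 8, 9]
Compare 14 vs 10: take 10 from right. Merged: [5, 8, 9, 10]
Compare 14 vs 12: take 12 from right. Merged: [5, 8, 9, 10, 12]
Append remaining from left: [14, 15, 20]. Merged: [5, 8, 9, 10, 12, 14, 15, 20]

Final merged array: [5, 8, 9, 10, 12, 14, 15, 20]
Total comparisons: 5

The merged array is [5, 8, 9, 10, 12, 14, 15, 20], requiring 5 comparisons. The merge step runs in O(n) time where n is the total number of elements.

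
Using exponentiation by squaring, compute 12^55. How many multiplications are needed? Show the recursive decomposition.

Computing 12^55 by squaring (build up from 12^1; each line after the first costs one multiplication):

12^1 = 12
12^2 = (12^1)^2 = 12^2 = 144
12^3 = 12 * 12^2 = 12 * 144 = 1728
12^6 = (12^3)^2 = 1728^2 = 2985984
12^12 = (12^6)^2 = 2985984^2 = 8916100448256
12^13 = 12 * 12^12 = 12 * 8916100448256 = 106993205379072
12^26 = (12^13)^2 = 106993205379072^2 = 11447545997288281555215581184
12^27 = 12 * 12^26 = 12 * 11447545997288281555215581184 = 137370551967459378662586974208
12^54 = (12^27)^2 = 137370551967459378662586974208^2 = 18870668547844457769972080826950345531368943638112857227264
12^55 = 12 * 12^54 = 12 * 18870668547844457769972080826950345531368943638112857227264 = 226448022574133493239664969923404146376427323657354286727168

Result: 226448022574133493239664969923404146376427323657354286727168
Multiplications needed: 9 (9 lines after 12^1)

12^55 = 226448022574133493239664969923404146376427323657354286727168. Using exponentiation by squaring, this requires 9 multiplications. The key idea: if the exponent is even, square the half-power; if odd, multiply by the base once.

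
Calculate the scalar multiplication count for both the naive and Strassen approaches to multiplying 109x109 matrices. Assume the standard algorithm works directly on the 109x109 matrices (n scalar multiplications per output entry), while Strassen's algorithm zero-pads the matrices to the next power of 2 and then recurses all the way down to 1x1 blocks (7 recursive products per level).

Matrix multiplication for 109x109 matrices:

Strassen's algorithm requires power-of-2 dimensions. Pad 109x109 to 128x128 (next power of 2).

Standard algorithm: 109^3 = 1295029 multiplications
Strassen's algorithm: 7^(log2(128)) = 7^7 = 823543 multiplications
Savings: 1295029 - 823543 = 471486 multiplications

Standard: 1295029 multiplications (109^3). Strassen: 823543 multiplications (7^7, after padding to 128x128). Strassen reduces 8 recursive multiplications to 7 at each level.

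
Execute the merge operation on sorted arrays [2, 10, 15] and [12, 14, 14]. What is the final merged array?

Merging process:

Compare 2 vs 12: take 2 from left. Merged: [2]
Compare 10 vs 12: take 10 from left. Merged: [2, 10]
Compare 15 vs 12: take 12 from right. Merged: [2, 10, 12]
Compare 15 vs 14: take 14 from right. Merged: [2, 10, 12, 14]
Compare 15 vs 14: take 14 from right. Merged: [2, 10, 12, 14, 14]
Append remaining from left: [15]. Merged: [2, 10, 12, 14, 14, 15]

Final merged array: [2, 10, 12, 14, 14, 15]
Total comparisons: 5

The merged array is [2, 10, 12, 14, 14, 15], requiring 5 comparisons. The merge step runs in O(n) time where n is the total number of elements.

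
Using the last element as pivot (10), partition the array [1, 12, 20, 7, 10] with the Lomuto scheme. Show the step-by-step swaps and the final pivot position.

Lomuto partition with pivot = 10:

Initial array: [1, 12, 20, 7, 10]

arr[0]=1 <= 10: swap with position 0, array becomes [1, 12, 20, 7, 10]
arr[1]=12 > 10: no swap
arr[2]=20 > 10: no swap
arr[3]=7 <= 10: swap with position 1, array becomes [1, 7, 20, 12, 10]

Place pivot at position 2: [1, 7, 10, 12, 20]
Pivot position: 2

After partitioning with pivot 10, the array becomes [1, 7, 10, 12, 20]. The pivot is placed at index 2. All elements to the left of the pivot are <= 10, and all elements to the right are > 10.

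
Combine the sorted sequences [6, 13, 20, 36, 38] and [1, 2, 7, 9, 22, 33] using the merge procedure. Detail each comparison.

Merging process:

Compare 6 vs 1: take 1 from right. Merged: [1]
Compare 6 vs 2: take 2 from right. Merged: [1, 2]
Compare 6 vs 7: take 6 from left. Merged: [1, 2, 6]
Compare 13 vs 7: take 7 from right. Merged: [1, 2, 6, 7]
Compare 13 vs 9: take 9 from right. Merged: [1, 2, 6, 7, 9]
Compare 13 vs 22: take 13 from left. Merged: [1, 2, 6, 7, 9, 13]
Compare 20 vs 22: take 20 from left. Merged: [1, 2, 6, 7, 9, 13, 20]
Compare 36 vs 22: take 22 from right. Merged: [1, 2, 6, 7, 9, 13, 20, 22]
Compare 36 vs 33: take 33 from right. Merged: [1, 2, 6, 7, 9, 13, 20, 22, 33]
Append remaining from left: [36, 38]. Merged: [1, 2, 6, 7, 9, 13, 20, 22, 33, 36, 38]

Final merged array: [1, 2, 6, 7, 9, 13, 20, 22, 33, 36, 38]
Total comparisons: 9

The merged array is [1, 2, 6, 7, 9, 13, 20, 22, 33, 36, 38], requiring 9 comparisons. The merge step runs in O(n) time where n is the total number of elements.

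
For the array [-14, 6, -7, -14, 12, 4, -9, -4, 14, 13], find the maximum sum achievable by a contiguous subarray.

Using Kadane's algorithm on [-14, 6, -7, -14, 12, 4, -9, -4, 14, 13]:

Scanning through the array:
Position 1 (value 6): max_ending_here = 6, max_so_far = 6
Position 2 (value -7): max_ending_here = -1, max_so_far = 6
Position 3 (value -14): max_ending_here = -14, max_so_far = 6
Position 4 (value 12): max_ending_here = 12, max_so_far = 12
Position 5 (value 4): max_ending_here = 16, max_so_far = 16
Position 6 (value -9): max_ending_here = 7, max_so_far = 16
Position 7 (value -4): max_ending_here = 3, max_so_far = 16
Position 8 (value 14): max_ending_here = 17, max_so_far = 17
Position 9 (value 13): max_ending_here = 30, max_so_far = 30

Maximum subarray: [12, 4, -9, -4, 14, 13]
Maximum sum: 30

The maximum subarray is [12, 4, -9, -4, 14, 13] with sum 30. This subarray runs from index 4 to index 9.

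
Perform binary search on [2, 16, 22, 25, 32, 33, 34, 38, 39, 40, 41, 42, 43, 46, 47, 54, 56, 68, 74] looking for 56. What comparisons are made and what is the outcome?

Binary search for 56 in [2, 16, 22, 25, 32, 33, 34, 38, 39, 40, 41, 42, 43, 46, 47, 54, 56, 68, 74]:

lo=0, hi=18, mid=9, arr[mid]=40 -> 40 < 56, search right half
lo=10, hi=18, mid=14, arr[mid]=47 -> 47 < 56, search right half
lo=15, hi=18, mid=16, arr[mid]=56 -> Found target at index 16!

Binary search finds 56 at index 16 after 3 comparisons. The search repeatedly halves the search space by comparing with the middle element.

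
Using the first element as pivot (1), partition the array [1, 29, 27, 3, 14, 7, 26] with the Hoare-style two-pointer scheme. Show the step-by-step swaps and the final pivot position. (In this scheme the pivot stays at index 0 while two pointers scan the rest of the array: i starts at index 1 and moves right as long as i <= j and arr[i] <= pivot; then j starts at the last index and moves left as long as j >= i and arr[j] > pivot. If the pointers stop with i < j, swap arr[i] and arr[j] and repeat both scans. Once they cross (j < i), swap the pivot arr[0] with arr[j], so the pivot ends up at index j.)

Hoare-style two-pointer partition with pivot = 1:

Initial array: [1, 29, 27, 3, 14, 7, 26]

Pointers start at i = 1, j = 6.
i ends at 1, j ends at 0: the pointers have crossed (j < i), so scanning stops.

j = 0, so swapping arr[0] with arr[j] leaves the pivot at position 0: [1, 29, 27, 3, 14, 7, 26]
Pivot position: 0

After partitioning with pivot 1, the array becomes [1, 29, 27, 3, 14, 7, 26]. The pivot is placed at index 0. All elements to the left of the pivot are <= 1, and all elements to the right are > 1.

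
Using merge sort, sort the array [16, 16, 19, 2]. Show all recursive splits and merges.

Merge sort trace:

Split: [16, 16, 19, 2] -> [16, 16] and [19, 2]
  Split: [16, 16] -> [16] and [16]
  Merge: [16] + [16] -> [16, 16]
  Split: [19, 2] -> [19] and [2]
  Merge: [19] + [2] -> [2, 19]
Merge: [16, 16] + [2, 19] -> [2, 16, 16, 19]

Final sorted array: [2, 16, 16, 19]

The merge sort proceeds by recursively splitting the array and merging sorted halves.
After all merges, the sorted array is [2, 16, 16, 19].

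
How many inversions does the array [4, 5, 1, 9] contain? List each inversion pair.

Finding inversions in [4, 5, 1, 9]:

(0, 2): arr[0]=4 > arr[2]=1
(1, 2): arr[1]=5 > arr[2]=1

Total inversions: 2

The array has 2 inversion(s): (0,2), (1,2). Each pair (i,j) satisfies i < j and arr[i] > arr[j].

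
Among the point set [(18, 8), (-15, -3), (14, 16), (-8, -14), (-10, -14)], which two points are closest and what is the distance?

Computing all pairwise distances among 5 points:

d((18, 8), (-15, -3)) = 34.7851
d((18, 8), (14, 16)) = 8.9443
d((18, 8), (-8, -14)) = 34.0588
d((18, 8), (-10, -14)) = 35.609
d((-15, -3), (14, 16)) = 34.6699
d((-15, -3), (-8, -14)) = 13.0384
d((-15, -3), (-10, -14)) = 12.083
d((14, 16), (-8, -14)) = 37.2022
d((14, 16), (-10, -14)) = 38.4187
d((-8, -14), (-10, -14)) = 2.0 <-- minimum

Closest pair: (-8, -14) and (-10, -14) with distance 2.0

The closest pair is (-8, -14) and (-10, -14) with Euclidean distance 2.0. For 5 points, brute-force pairwise comparison is shown above. For large n, the divide-and-conquer algorithm (sort by x, recurse on halves, check the dividing strip) achieves O(n log n).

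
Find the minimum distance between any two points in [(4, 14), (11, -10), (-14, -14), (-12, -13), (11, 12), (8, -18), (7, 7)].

Computing all pairwise distances among 7 points:

d((4, 14), (11, -10)) = 25.0
d((4, 14), (-14, -14)) = 33.2866
d((4, 14), (-12, -13)) = 31.3847
d((4, 14), (11, 12)) = 7.2801
d((4, 14), (8, -18)) = 32.249
d((4, 14), (7, 7)) = 7.6158
d((11, -10), (-14, -14)) = 25.318
d((11, -10), (-12, -13)) = 23.1948
d((11, -10), (11, 12)) = 22.0
d((11, -10), (8, -18)) = 8.544
d((11, -10), (7, 7)) = 17.4642
d((-14, -14), (-12, -13)) = 2.2361 <-- minimum
d((-14, -14), (11, 12)) = 36.0694
d((-14, -14), (8, -18)) = 22.3607
d((-14, -14), (7, 7)) = 29.6985
d((-12, -13), (11, 12)) = 33.9706
d((-12, -13), (8, -18)) = 20.6155
d((-12, -13), (7, 7)) = 27.5862
d((11, 12), (8, -18)) = 30.1496
d((11, 12), (7, 7)) = 6.4031
d((8, -18), (7, 7)) = 25.02

Closest pair: (-14, -14) and (-12, -13) with distance 2.2361

The closest pair is (-14, -14) and (-12, -13) with Euclidean distance 2.2361. For 7 points, brute-force pairwise comparison is shown above. For large n, the divide-and-conquer algorithm (sort by x, recurse on halves, check the dividing strip) achieves O(n log n).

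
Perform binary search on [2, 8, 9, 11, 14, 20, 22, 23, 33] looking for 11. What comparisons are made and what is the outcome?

Binary search for 11 in [2, 8, 9, 11, 14, 20, 22, 23, 33]:

lo=0, hi=8, mid=4, arr[mid]=14 -> 14 > 11, search left half
lo=0, hi=3, mid=1, arr[mid]=8 -> 8 < 11, search right half
lo=2, hi=3, mid=2, arr[mid]=9 -> 9 < 11, search right half
lo=3, hi=3, mid=3, arr[mid]=11 -> Found target at index 3!

Binary search finds 11 at index 3 after 4 comparisons. The search repeatedly halves the search space by comparing with the middle element.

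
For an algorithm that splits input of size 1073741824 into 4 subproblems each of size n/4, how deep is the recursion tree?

For divide and conquer with division factor 4:

Problem sizes at each level:
Level 0: 1073741824
Level 1: 268435456
Level 2: 67108864
Level 3: 16777216
Level 4: 4194304
Level 5: 1048576
Level 6: 262144
Level 7: 65536
Level 8: 16384
Level 9: 4096
Level 10: 1024
Level 11: 256
Level 12: 64
Level 13: 16
Level 14: 4
Level 15: 1

The root is level 0 and the size-1 base case is level 15 (the tree spans levels 0 through 15, i.e. 16 levels counting the root), so the depth is the number of divisions: log_4(1073741824) = 15

The recursion tree depth is log_4(1073741824) = 15. At each level, the problem size is divided by 4, so it takes 15 divisions to reduce to a base case of size 1. The algorithm makes 4 recursive calls at each level.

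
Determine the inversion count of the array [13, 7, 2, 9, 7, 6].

Finding inversions in [13, 7, 2, 9, 7, 6]:

(0, 1): arr[0]=13 > arr[1]=7
(0, 2): arr[0]=13 > arr[2]=2
(0, 3): arr[0]=13 > arr[3]=9
(0, 4): arr[0]=13 > arr[4]=7
(0, 5): arr[0]=13 > arr[5]=6
(1, 2): arr[1]=7 > arr[2]=2
(1, 5): arr[1]=7 > arr[5]=6
(3, 4): arr[3]=9 > arr[4]=7
(3, 5): arr[3]=9 > arr[5]=6
(4, 5): arr[4]=7 > arr[5]=6

Total inversions: 10

The array has 10 inversion(s): (0,1), (0,2), (0,3), (0,4), (0,5), (1,2), (1,5), (3,4), (3,5), (4,5). Each pair (i,j) satisfies i < j and arr[i] > arr[j].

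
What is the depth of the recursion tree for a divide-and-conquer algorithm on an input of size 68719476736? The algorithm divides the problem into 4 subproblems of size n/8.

For divide and conquer with division factor 8:

Problem sizes at each level:
Level 0: 68719476736
Level 1: 8589934592
Level 2: 1073741824
Level 3: 134217728
Level 4: 16777216
Level 5: 2097152
Level 6: 262144
Level 7: 32768
Level 8: 4096
Level 9: 512
Level 10: 64
Level 11: 8
Level 12: 1

The root is level 0 and the size-1 base case is level 12 (the tree spans levels 0 through 12, i.e. 13 levels counting the root), so the depth is the number of divisions: log_8(68719476736) = 12

The recursion tree depth is log_8(68719476736) = 12. At each level, the problem size is divided by 8, so it takes 12 divisions to reduce to a base case of size 1. The algorithm makes 4 recursive calls at each level.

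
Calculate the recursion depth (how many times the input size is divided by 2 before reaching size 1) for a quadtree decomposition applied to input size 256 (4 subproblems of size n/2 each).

For divide and conquer with division factor 2:

Problem sizes at each level:
Level 0: 256
Level 1: 128
Level 2: 64
Level 3: 32
Level 4: 16
Level 5: 8
Level 6: 4
Level 7: 2
Level 8: 1

The root is level 0 and the size-1 base case is level 8 (the tree spans levels 0 through 8, i.e. 9 levels counting the root), so the depth is the number of divisions: log_2(256) = 8

The recursion tree depth is log_2(256) = 8. At each level, the problem size is divided by 2, so it takes 8 divisions to reduce to a base case of size 1. The algorithm makes 4 recursive calls at each level.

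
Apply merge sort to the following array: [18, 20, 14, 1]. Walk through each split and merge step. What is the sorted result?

Merge sort trace:

Split: [18, 20, 14, 1] -> [18, 20] and [14, 1]
  Split: [18, 20] -> [18] and [20]
  Merge: [18] + [20] -> [18, 20]
  Split: [14, 1] -> [14] and [1]
  Merge: [14] + [1] -> [1, 14]
Merge: [18, 20] + [1, 14] -> [1, 14, 18, 20]

Final sorted array: [1, 14, 18, 20]

The merge sort proceeds by recursively splitting the array and merging sorted halves.
After all merges, the sorted array is [1, 14, 18, 20].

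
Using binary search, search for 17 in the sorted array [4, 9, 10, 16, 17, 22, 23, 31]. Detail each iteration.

Binary search for 17 in [4, 9, 10, 16, 17, 22, 23, 31]:

lo=0, hi=7, mid=3, arr[mid]=16 -> 16 < 17, search right half
lo=4, hi=7, mid=5, arr[mid]=22 -> 22 > 17, search left half
lo=4, hi=4, mid=4, arr[mid]=17 -> Found target at index 4!

Binary search finds 17 at index 4 after 3 comparisons. The search repeatedly halves the search space by comparing with the middle element.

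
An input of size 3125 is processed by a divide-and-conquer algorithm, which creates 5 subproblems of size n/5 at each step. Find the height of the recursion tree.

For divide and conquer with division factor 5:

Problem sizes at each level:
Level 0: 3125
Level 1: 625
Level 2: 125
Level 3: 25
Level 4: 5
Level 5: 1

The root is level 0 and the size-1 base case is level 5 (the tree spans levels 0 through 5, i.e. 6 levels counting the root), so the depth is the number of divisions: log_5(3125) = 5

The recursion tree depth is log_5(3125) = 5. At each level, the problem size is divided by 5, so it takes 5 divisions to reduce to a base case of size 1. The algorithm makes 5 recursive calls at each level.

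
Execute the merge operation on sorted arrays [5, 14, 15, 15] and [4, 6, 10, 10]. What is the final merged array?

Merging process:

Compare 5 vs 4: take 4 from right. Merged: [4]
Compare 5 vs 6: take 5 from left. Merged: [4, 5]
Compare 14 vs 6: take 6 from right. Merged: [4, 5, 6]
Compare 14 vs 10: take 10 from right. Merged: [4, 5, 6, 10]
Compare 14 vs 10: take 10 from right. Merged: [4, 5, 6, 10, 10]
Append remaining from left: [14, 15, 15]. Merged: [4, 5, 6, 10, 10, 14, 15, 15]

Final merged array: [4, 5, 6, 10, 10, 14, 15, 15]
Total comparisons: 5

The merged array is [4, 5, 6, 10, 10, 14, 15, 15], requiring 5 comparisons. The merge step runs in O(n) time where n is the total number of elements.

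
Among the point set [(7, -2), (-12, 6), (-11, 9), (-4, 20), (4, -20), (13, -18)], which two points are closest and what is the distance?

Computing all pairwise distances among 6 points:

d((7, -2), (-12, 6)) = 20.6155
d((7, -2), (-11, 9)) = 21.095
d((7, -2), (-4, 20)) = 24.5967
d((7, -2), (4, -20)) = 18.2483
d((7, -2), (13, -18)) = 17.088
d((-12, 6), (-11, 9)) = 3.1623 <-- minimum
d((-12, 6), (-4, 20)) = 16.1245
d((-12, 6), (4, -20)) = 30.5287
d((-12, 6), (13, -18)) = 34.6554
d((-11, 9), (-4, 20)) = 13.0384
d((-11, 9), (4, -20)) = 32.6497
d((-11, 9), (13, -18)) = 36.1248
d((-4, 20), (4, -20)) = 40.7922
d((-4, 20), (13, -18)) = 41.6293
d((4, -20), (13, -18)) = 9.2195

Closest pair: (-12, 6) and (-11, 9) with distance 3.1623

The closest pair is (-12, 6) and (-11, 9) with Euclidean distance 3.1623. For 6 points, brute-force pairwise comparison is shown above. For large n, the divide-and-conquer algorithm (sort by x, recurse on halves, check the dividing strip) achieves O(n log n).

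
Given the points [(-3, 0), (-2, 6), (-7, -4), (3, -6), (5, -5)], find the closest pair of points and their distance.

Computing all pairwise distances among 5 points:

d((-3, 0), (-2, 6)) = 6.0828
d((-3, 0), (-7, -4)) = 5.6569
d((-3, 0), (3, -6)) = 8.4853
d((-3, 0), (5, -5)) = 9.434
d((-2, 6), (-7, -4)) = 11.1803
d((-2, 6), (3, -6)) = 13.0
d((-2, 6), (5, -5)) = 13.0384
d((-7, -4), (3, -6)) = 10.198
d((-7, -4), (5, -5)) = 12.0416
d((3, -6), (5, -5)) = 2.2361 <-- minimum

Closest pair: (3, -6) and (5, -5) with distance 2.2361

The closest pair is (3, -6) and (5, -5) with Euclidean distance 2.2361. For 5 points, brute-force pairwise comparison is shown above. For large n, the divide-and-conquer algorithm (sort by x, recurse on halves, check the dividing strip) achieves O(n log n).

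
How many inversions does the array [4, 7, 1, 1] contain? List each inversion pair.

Finding inversions in [4, 7, 1, 1]:

(0, 2): arr[0]=4 > arr[2]=1
(0, 3): arr[0]=4 > arr[3]=1
(1, 2): arr[1]=7 > arr[2]=1
(1, 3): arr[1]=7 > arr[3]=1

Total inversions: 4

The array has 4 inversion(s): (0,2), (0,3), (1,2), (1,3). Each pair (i,j) satisfies i < j and arr[i] > arr[j].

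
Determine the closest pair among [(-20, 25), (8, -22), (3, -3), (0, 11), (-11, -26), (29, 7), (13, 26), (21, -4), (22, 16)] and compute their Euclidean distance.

Computing all pairwise distances among 9 points:

d((-20, 25), (8, -22)) = 54.7083
d((-20, 25), (3, -3)) = 36.2353
d((-20, 25), (0, 11)) = 24.4131
d((-20, 25), (-11, -26)) = 51.788
d((-20, 25), (29, 7)) = 52.2015
d((-20, 25), (13, 26)) = 33.0151
d((-20, 25), (21, -4)) = 50.2195
d((-20, 25), (22, 16)) = 42.9535
d((8, -22), (3, -3)) = 19.6469
d((8, -22), (0, 11)) = 33.9559
d((8, -22), (-11, -26)) = 19.4165
d((8, -22), (29, 7)) = 35.805
d((8, -22), (13, 26)) = 48.2597
d((8, -22), (21, -4)) = 22.2036
d((8, -22), (22, 16)) = 40.4969
d((3, -3), (0, 11)) = 14.3178
d((3, -3), (-11, -26)) = 26.9258
d((3, -3), (29, 7)) = 27.8568
d((3, -3), (13, 26)) = 30.6757
d((3, -3), (21, -4)) = 18.0278
d((3, -3), (22, 16)) = 26.8701
d((0, 11), (-11, -26)) = 38.6005
d((0, 11), (29, 7)) = 29.2746
d((0, 11), (13, 26)) = 19.8494
d((0, 11), (21, -4)) = 25.807
d((0, 11), (22, 16)) = 22.561
d((-11, -26), (29, 7)) = 51.8556
d((-11, -26), (13, 26)) = 57.2713
d((-11, -26), (21, -4)) = 38.833
d((-11, -26), (22, 16)) = 53.4135
d((29, 7), (13, 26)) = 24.8395
d((29, 7), (21, -4)) = 13.6015
d((29, 7), (22, 16)) = 11.4018 <-- minimum
d((13, 26), (21, -4)) = 31.0483
d((13, 26), (22, 16)) = 13.4536
d((21, -4), (22, 16)) = 20.025

Closest pair: (29, 7) and (22, 16) with distance 11.4018

The closest pair is (29, 7) and (22, 16) with Euclidean distance 11.4018. For 9 points, brute-force pairwise comparison is shown above. For large n, the divide-and-conquer algorithm (sort by x, recurse on halves, check the dividing strip) achieves O(n log n).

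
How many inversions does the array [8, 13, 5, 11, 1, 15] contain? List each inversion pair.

Finding inversions in [8, 13, 5, 11, 1, 15]:

(0, 2): arr[0]=8 > arr[2]=5
(0, 4): arr[0]=8 > arr[4]=1
(1, 2): arr[1]=13 > arr[2]=5
(1, 3): arr[1]=13 > arr[3]=11
(1, 4): arr[1]=13 > arr[4]=1
(2, 4): arr[2]=5 > arr[4]=1
(3, 4): arr[3]=11 > arr[4]=1

Total inversions: 7

The array has 7 inversion(s): (0,2), (0,4), (1,2), (1,3), (1,4), (2,4), (3,4). Each pair (i,j) satisfies i < j and arr[i] > arr[j].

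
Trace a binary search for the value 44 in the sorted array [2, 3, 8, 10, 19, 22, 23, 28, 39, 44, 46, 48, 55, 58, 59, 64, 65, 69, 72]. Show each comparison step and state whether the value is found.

Binary search for 44 in [2, 3, 8, 10, 19, 22, 23, 28, 39, 44, 46, 48, 55, 58, 59, 64, 65, 69, 72]:

lo=0, hi=18, mid=9, arr[mid]=44 -> Found target at index 9!

Binary search finds 44 at index 9 after 1 comparisons. The search repeatedly halves the search space by comparing with the middle element.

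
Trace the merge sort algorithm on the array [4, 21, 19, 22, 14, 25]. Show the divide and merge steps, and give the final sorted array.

Merge sort trace:

Split: [4, 21, 19, 22, 14, 25] -> [4, 21, 19] and [22, 14, 25]
  Split: [4, 21, 19] -> [4] and [21, 19]
    Split: [21, 19] -> [21] and [19]
    Merge: [21] + [19] -> [19, 21]
  Merge: [4] + [19, 21] -> [4, 19, 21]
  Split: [22, 14, 25] -> [22] and [14, 25]
    Split: [14, 25] -> [14] and [25]
    Merge: [14] + [25] -> [14, 25]
  Merge: [22] + [14, 25] -> [14, 22, 25]
Merge: [4, 19, 21] + [14, 22, 25] -> [4, 14, 19, 21, 22, 25]

Final sorted array: [4, 14, 19, 21, 22, 25]

The merge sort proceeds by recursively splitting the array and merging sorted halves.
After all merges, the sorted array is [4, 14, 19, 21, 22, 25].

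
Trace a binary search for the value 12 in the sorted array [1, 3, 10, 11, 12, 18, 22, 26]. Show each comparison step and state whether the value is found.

Binary search for 12 in [1, 3, 10, 11, 12, 18, 22, 26]:

lo=0, hi=7, mid=3, arr[mid]=11 -> 11 < 12, search right half
lo=4, hi=7, mid=5, arr[mid]=18 -> 18 > 12, search left half
lo=4, hi=4, mid=4, arr[mid]=12 -> Found target at index 4!

Binary search finds 12 at index 4 after 3 comparisons. The search repeatedly halves the search space by comparing with the middle element.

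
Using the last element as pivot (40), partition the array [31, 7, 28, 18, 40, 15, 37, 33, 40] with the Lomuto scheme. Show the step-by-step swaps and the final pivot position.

Lomuto partition with pivot = 40:

Initial array: [31, 7, 28, 18, 40, 15, 37, 33, 40]

arr[0]=31 <= 40: swap with position 0, array becomes [31, 7, 28, 18, 40, 15, 37, 33, 40]
arr[1]=7 <= 40: swap with position 1, array becomes [31, 7, 28, 18, 40, 15, 37, 33, 40]
arr[2]=28 <= 40: swap with position 2, array becomes [31, 7, 28, 18, 40, 15, 37, 33, 40]
arr[3]=18 <= 40: swap with position 3, array becomes [31, 7, 28, 18, 40, 15, 37, 33, 40]
arr[4]=40 <= 40: swap with position 4, array becomes [31, 7, 28, 18, 40, 15, 37, 33, 40]
arr[5]=15 <= 40: swap with position 5, array becomes [31, 7, 28, 18, 40, 15, 37, 33, 40]
arr[6]=37 <= 40: swap with position 6, array becomes [31, 7, 28, 18, 40, 15, 37, 33, 40]
arr[7]=33 <= 40: swap with position 7, array becomes [31, 7, 28, 18, 40, 15, 37, 33, 40]

Place pivot at position 8: [31, 7, 28, 18, 40, 15, 37, 33, 40]
Pivot position: 8

After partitioning with pivot 40, the array becomes [31, 7, 28, 18, 40, 15, 37, 33, 40]. The pivot is placed at index 8. All elements to the left of the pivot are <= 40, and all elements to the right are > 40.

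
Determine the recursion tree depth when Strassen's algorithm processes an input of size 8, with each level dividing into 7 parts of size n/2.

For divide and conquer with division factor 2:

Problem sizes at each level:
Level 0: 8
Level 1: 4
Level 2: 2
Level 3: 1

The root is level 0 and the size-1 base case is level 3 (the tree spans levels 0 through 3, i.e. 4 levels counting the root), so the depth is the number of divisions: log_2(8) = 3

The recursion tree depth is log_2(8) = 3. At each level, the problem size is divided by 2, so it takes 3 divisions to reduce to a base case of size 1. The algorithm makes 7 recursive calls at each level.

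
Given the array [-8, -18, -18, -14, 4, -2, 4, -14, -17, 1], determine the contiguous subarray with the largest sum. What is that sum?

Using Kadane's algorithm on [-8, -18, -18, -14, 4, -2, 4, -14, -17, 1]:

Scanning through the array:
Position 1 (value -18): max_ending_here = -18, max_so_far = -8
Position 2 (value -18): max_ending_here = -18, max_so_far = -8
Position 3 (value -14): max_ending_here = -14, max_so_far = -8
Position 4 (value 4): max_ending_here = 4, max_so_far = 4
Position 5 (value -2): max_ending_here = 2, max_so_far = 4
Position 6 (value 4): max_ending_here = 6, max_so_far = 6
Position 7 (value -14): max_ending_here = -8, max_so_far = 6
Position 8 (value -17): max_ending_here = -17, max_so_far = 6
Position 9 (value 1): max_ending_here = 1, max_so_far = 6

Maximum subarray: [4, -2, 4]
Maximum sum: 6

The maximum subarray is [4, -2, 4] with sum 6. This subarray runs from index 4 to index 6.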